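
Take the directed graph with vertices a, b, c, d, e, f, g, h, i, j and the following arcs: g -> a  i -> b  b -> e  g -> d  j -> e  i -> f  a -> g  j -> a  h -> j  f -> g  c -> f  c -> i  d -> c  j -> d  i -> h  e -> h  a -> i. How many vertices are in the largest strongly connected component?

{a, b, c, d, e, f, g, h, i, j} are all mutually reachable — one SCC of size 10.
The largest has 10 vertices.

10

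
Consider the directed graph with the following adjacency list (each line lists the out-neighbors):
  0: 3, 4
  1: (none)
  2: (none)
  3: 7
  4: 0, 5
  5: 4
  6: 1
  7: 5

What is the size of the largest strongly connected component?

5

{0, 3, 4, 5, 7} are all mutually reachable — one SCC of size 5.
{1} is an SCC by itself.
{6} is an SCC by itself.
{2} is an SCC by itself.
The largest has 5 vertices.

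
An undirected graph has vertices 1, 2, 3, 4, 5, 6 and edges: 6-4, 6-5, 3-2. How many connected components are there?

3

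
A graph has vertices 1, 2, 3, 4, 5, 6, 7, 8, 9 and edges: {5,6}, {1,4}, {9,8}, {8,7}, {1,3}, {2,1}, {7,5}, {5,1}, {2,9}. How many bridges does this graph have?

The edges on the cycle 2-9-8-7-5-1-2 are not bridges since each lies on that cycle.
But removing 4—1 disconnects 4 from 1; removing 1—3 disconnects 1 from 3; removing 5—6 disconnects 5 from 6 — these are bridges.
That makes 3 bridges.

3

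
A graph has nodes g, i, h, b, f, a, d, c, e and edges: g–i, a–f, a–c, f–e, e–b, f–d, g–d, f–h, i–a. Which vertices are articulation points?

Removing a increases the component count from 1 to 2, so a is a cut vertex.
Removing e increases the component count from 1 to 2, so e is a cut vertex.
Removing f increases the component count from 1 to 3, so f is a cut vertex.
By contrast removing h leaves 1 component; it is not a cut vertex. No other vertex is a cut vertex either.

a, e, f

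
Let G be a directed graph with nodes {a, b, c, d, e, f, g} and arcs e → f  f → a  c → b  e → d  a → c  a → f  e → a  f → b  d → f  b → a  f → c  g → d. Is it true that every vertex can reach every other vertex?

There is no directed path from a to d, so the graph is not strongly connected.

No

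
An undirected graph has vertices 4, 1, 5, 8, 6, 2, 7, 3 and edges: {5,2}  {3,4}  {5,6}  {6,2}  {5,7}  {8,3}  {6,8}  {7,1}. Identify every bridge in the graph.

The edges on the cycle 5-6-2-5 are not bridges since each lies on that cycle.
But removing 8-3 disconnects 8 from 3; removing 5-7 disconnects 5 from 7; removing 3-4 disconnects 3 from 4; removing 7-1 disconnects 7 from 1 — these are bridges.
In total 5 edges are bridges.

1-7, 3-4, 3-8, 5-7, 6-8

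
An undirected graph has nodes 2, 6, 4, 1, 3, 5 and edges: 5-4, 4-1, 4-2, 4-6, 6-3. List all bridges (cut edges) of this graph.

removing 4-2 disconnects 4 from 2; removing 4-5 disconnects 4 from 5; removing 6-4 disconnects 6 from 4; removing 6-3 disconnects 6 from 3 — these are bridges.
In total 5 edges are bridges.

1-4, 2-4, 3-6, 4-5, 4-6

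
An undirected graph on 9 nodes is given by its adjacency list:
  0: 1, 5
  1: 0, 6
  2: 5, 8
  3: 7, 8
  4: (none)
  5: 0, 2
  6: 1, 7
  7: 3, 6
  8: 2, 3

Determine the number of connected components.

2

4 is isolated — a component by itself.
Starting from 0 we can reach 0, 1, 2, 3, 5, 6, 7, 8. That is one component of size 8.
Total: 2 components.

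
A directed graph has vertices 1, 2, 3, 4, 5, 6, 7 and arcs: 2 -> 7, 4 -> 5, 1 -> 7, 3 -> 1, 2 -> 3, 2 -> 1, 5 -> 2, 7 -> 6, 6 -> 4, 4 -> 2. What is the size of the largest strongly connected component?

7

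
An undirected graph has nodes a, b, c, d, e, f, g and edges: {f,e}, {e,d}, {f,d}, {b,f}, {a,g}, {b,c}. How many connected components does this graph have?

2

Starting from a we can reach a, g. That is one component of size 2.
Starting from b we can reach b, c, d, e, f. That is one component of size 5.
Total: 2 components.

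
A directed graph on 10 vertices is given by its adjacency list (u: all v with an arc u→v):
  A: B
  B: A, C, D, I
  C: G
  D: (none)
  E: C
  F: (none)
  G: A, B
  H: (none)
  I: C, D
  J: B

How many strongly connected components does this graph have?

6

{A, B, C, G, I} are all mutually reachable — one SCC of size 5.
{F} is an SCC by itself.
{H} is an SCC by itself.
{J} is an SCC by itself.
{D} is an SCC by itself.
(and 1 more singleton SCC)
That gives 6 strongly connected components.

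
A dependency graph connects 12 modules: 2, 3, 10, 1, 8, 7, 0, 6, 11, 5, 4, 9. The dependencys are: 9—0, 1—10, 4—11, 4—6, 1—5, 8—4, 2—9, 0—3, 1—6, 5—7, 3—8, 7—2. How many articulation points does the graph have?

2

Removing 1 increases the component count from 1 to 2, so 1 is a cut vertex.
Removing 4 increases the component count from 1 to 2, so 4 is a cut vertex.
By contrast removing 3 leaves 1 component; it is not a cut vertex. No other vertex is a cut vertex either.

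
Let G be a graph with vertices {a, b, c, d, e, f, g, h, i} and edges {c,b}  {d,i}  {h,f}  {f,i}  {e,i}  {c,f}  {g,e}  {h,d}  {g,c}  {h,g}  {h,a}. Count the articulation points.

2

Removing c increases the component count from 1 to 2, so c is a cut vertex.
Removing h increases the component count from 1 to 2, so h is a cut vertex.
By contrast removing d leaves 1 component; it is not a cut vertex. No other vertex is a cut vertex either.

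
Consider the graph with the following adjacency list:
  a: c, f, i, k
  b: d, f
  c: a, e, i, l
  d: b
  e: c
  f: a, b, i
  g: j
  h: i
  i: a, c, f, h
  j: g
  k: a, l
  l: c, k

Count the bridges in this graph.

The edges on the cycle a-c-i-a are not bridges since each lies on that cycle.
But removing b-d disconnects b from d; removing c-e disconnects c from e; removing i-h disconnects i from h; removing f-b disconnects f from b — these are bridges.
In total 5 edges are bridges.

5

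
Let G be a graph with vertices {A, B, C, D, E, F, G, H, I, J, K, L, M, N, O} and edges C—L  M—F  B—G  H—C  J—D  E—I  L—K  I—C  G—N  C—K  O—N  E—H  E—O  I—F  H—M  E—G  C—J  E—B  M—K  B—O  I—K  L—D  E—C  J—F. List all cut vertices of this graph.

Removing E increases the component count from 2 to 3, so E is a cut vertex.
By contrast removing M leaves 2 components; it is not a cut vertex. No other vertex is a cut vertex either.

E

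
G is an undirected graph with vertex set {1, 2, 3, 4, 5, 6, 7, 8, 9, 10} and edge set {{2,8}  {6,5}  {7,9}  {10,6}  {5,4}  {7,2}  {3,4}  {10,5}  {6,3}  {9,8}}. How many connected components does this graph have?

1 is isolated — a component by itself.
Starting from 2 we can reach 2, 7, 8, 9. That is one component of size 4.
Starting from 3 we can reach 3, 4, 5, 6, 10. That is one component of size 5.
Total: 3 components.

3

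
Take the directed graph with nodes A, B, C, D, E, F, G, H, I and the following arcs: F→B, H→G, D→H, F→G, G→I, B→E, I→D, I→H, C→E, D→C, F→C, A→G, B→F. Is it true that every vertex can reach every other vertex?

There is no directed path from I to B, so the graph is not strongly connected.

No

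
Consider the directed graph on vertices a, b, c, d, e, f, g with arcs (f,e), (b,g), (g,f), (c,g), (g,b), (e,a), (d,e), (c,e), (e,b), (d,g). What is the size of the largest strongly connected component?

{b, e, f, g} are all mutually reachable — one SCC of size 4.
{c} is an SCC by itself.
{a} is an SCC by itself.
{d} is an SCC by itself.
The largest has 4 vertices.

4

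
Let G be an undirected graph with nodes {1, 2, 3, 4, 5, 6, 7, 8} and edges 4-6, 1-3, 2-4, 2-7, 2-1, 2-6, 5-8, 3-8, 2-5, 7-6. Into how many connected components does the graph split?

1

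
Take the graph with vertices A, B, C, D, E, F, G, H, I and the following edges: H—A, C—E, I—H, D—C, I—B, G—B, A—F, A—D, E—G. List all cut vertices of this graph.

Removing A increases the component count from 1 to 2, so A is a cut vertex.
By contrast removing I leaves 1 component; it is not a cut vertex. No other vertex is a cut vertex either.

A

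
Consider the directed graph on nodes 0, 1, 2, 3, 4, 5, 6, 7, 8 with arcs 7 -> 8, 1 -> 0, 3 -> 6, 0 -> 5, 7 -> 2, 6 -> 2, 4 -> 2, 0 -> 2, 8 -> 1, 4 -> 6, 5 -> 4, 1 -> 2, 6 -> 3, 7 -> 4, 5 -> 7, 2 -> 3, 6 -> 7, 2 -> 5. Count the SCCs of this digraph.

{0, 1, 2, 3, 4, 5, 6, 7, 8} are all mutually reachable — one SCC of size 9.
That gives 1 strongly connected component.

1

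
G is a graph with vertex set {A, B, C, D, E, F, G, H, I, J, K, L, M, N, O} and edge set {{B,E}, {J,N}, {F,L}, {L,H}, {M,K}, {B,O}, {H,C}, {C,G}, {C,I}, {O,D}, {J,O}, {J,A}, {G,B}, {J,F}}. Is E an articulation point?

No

Deleting E leaves 2 components (was 2), so E is not a cut vertex.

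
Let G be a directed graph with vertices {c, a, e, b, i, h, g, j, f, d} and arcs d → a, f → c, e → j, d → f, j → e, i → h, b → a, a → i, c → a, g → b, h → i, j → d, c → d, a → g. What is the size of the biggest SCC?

{a, b, g} are all mutually reachable — one SCC of size 3.
{c, d, f} are all mutually reachable — one SCC of size 3.
{h, i} are all mutually reachable — one SCC of size 2.
{e, j} are all mutually reachable — one SCC of size 2.
The largest has 3 vertices.

3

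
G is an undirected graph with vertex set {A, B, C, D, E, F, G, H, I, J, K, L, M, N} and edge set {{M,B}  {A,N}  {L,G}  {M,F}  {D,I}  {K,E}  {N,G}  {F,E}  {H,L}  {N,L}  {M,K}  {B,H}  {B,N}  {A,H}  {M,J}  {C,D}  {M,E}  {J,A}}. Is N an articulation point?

No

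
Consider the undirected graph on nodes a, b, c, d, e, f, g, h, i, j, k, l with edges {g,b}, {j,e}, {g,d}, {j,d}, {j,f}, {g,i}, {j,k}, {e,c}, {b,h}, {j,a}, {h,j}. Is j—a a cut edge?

Removing j—a leaves no path between j and a: the component count goes from 2 to 3. So it is a bridge.

Yes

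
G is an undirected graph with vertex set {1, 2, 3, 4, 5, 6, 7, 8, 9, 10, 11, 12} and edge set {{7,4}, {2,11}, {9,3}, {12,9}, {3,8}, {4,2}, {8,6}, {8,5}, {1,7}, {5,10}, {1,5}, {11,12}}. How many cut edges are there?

2

The edges on the cycle 1-7-4-2-11-12-9-3-8-5-1 are not bridges since each lies on that cycle.
But removing 8 - 6 disconnects 8 from 6; removing 5 - 10 disconnects 5 from 10 — these are bridges.
That makes 2 bridges.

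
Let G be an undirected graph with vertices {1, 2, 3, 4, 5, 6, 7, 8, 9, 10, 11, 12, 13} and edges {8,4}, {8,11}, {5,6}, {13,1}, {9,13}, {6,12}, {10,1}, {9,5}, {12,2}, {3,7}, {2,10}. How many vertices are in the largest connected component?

8

Starting from 3 we can reach 3, 7. That is one component of size 2.
Starting from 4 we can reach 4, 8, 11. That is one component of size 3.
Starting from 1 we can reach 1, 2, 5, 6, 9, 10, 12, 13. That is one component of size 8.
The largest has 8 vertices.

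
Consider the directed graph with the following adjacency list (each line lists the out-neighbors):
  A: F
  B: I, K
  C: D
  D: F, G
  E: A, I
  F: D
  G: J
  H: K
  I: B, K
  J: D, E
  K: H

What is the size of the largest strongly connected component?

{A, D, E, F, G, J} are all mutually reachable — one SCC of size 6.
{H, K} are all mutually reachable — one SCC of size 2.
{B, I} are all mutually reachable — one SCC of size 2.
{C} is an SCC by itself.
The largest has 6 vertices.

6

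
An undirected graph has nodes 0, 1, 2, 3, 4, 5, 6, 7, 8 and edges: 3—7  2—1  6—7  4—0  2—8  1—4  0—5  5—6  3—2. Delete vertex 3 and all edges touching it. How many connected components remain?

1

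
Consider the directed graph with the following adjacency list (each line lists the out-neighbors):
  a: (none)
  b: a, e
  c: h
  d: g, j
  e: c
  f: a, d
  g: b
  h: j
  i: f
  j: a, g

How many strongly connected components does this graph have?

{b, c, e, g, h, j} are all mutually reachable — one SCC of size 6.
{d} is an SCC by itself.
{a} is an SCC by itself.
{f} is an SCC by itself.
{i} is an SCC by itself.
That gives 5 strongly connected components.

5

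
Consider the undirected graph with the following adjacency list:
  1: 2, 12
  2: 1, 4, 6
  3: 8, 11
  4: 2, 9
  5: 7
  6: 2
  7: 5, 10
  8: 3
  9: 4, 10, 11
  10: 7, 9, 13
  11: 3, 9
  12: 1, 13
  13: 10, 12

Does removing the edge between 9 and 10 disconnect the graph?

No

After removing 9-10, the path 9-4-2-1-12-13-10 still connects them, so the edge is not a bridge.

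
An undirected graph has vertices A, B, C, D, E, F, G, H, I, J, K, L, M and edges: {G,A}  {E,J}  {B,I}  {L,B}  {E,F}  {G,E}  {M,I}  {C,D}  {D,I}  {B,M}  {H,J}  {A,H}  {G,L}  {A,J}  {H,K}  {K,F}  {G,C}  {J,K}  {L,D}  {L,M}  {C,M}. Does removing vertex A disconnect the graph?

No

Deleting A leaves 1 component (was 1) (its neighbors G, H, J remain connected to each other), so A is not a cut vertex.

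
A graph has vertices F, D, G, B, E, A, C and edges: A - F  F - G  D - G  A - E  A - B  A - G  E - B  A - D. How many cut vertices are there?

1

Removing A increases the component count from 2 to 3, so A is a cut vertex.
By contrast removing D leaves 2 components; it is not a cut vertex. No other vertex is a cut vertex either.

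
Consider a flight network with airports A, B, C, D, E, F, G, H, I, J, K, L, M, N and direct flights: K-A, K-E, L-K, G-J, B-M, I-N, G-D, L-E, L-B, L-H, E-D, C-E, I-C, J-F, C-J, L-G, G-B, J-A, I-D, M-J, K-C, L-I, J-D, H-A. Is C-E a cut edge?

After removing C-E, the path C-K-E still connects them, so the edge is not a bridge.

No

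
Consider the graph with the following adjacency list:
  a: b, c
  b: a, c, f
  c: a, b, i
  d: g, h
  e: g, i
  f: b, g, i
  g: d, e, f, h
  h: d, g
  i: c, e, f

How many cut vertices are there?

1

Removing g increases the component count from 1 to 2, so g is a cut vertex.
By contrast removing e leaves 1 component; it is not a cut vertex. No other vertex is a cut vertex either.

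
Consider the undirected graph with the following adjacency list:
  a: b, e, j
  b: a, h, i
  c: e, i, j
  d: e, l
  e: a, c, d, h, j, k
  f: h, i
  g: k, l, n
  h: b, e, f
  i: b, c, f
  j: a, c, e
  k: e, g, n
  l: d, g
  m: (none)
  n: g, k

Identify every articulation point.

e

Removing e increases the component count from 2 to 3, so e is a cut vertex.
By contrast removing l leaves 2 components; it is not a cut vertex. No other vertex is a cut vertex either.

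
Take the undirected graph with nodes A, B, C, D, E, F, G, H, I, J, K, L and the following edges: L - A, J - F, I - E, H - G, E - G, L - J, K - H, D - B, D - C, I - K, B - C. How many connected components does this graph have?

Starting from B we can reach B, C, D. That is one component of size 3.
Starting from A we can reach A, F, J, L. That is one component of size 4.
Starting from E we can reach E, G, H, I, K. That is one component of size 5.
Total: 3 components.

3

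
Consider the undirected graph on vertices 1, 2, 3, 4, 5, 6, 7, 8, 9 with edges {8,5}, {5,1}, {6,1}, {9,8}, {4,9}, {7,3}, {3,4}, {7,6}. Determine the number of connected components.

2 is isolated — a component by itself.
Starting from 1 we can reach 1, 3, 4, 5, 6, 7, 8, 9. That is one component of size 8.
Total: 2 components.

2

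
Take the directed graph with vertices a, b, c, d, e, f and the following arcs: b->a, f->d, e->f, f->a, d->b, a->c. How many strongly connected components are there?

{b} is an SCC by itself.
{f} is an SCC by itself.
{c} is an SCC by itself.
{a} is an SCC by itself.
{d} is an SCC by itself.
(and 1 more singleton SCC)
That gives 6 strongly connected components.

6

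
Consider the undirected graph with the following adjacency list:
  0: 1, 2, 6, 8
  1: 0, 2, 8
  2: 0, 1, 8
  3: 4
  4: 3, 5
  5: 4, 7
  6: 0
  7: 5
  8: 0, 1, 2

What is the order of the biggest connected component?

Starting from 3 we can reach 3, 4, 5, 7. That is one component of size 4.
Starting from 0 we can reach 0, 1, 2, 6, 8. That is one component of size 5.
The largest has 5 vertices.

5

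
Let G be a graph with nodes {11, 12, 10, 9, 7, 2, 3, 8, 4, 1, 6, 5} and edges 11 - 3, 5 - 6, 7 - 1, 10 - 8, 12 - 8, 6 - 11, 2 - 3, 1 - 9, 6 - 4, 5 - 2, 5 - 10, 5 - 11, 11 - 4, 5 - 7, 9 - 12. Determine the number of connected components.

1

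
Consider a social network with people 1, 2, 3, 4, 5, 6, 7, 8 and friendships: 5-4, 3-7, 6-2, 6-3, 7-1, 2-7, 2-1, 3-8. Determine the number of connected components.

Starting from 4 we can reach 4, 5. That is one component of size 2.
Starting from 1 we can reach 1, 2, 3, 6, 7, 8. That is one component of size 6.
Total: 2 components.

2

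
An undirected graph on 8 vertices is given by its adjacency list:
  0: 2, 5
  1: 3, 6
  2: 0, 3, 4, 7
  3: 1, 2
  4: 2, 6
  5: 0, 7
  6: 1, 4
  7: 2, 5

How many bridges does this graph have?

The edges on the cycle 2-4-6-1-3-2 are not bridges since each lies on that cycle.
Every edge lies on some cycle, so there are no bridges.

0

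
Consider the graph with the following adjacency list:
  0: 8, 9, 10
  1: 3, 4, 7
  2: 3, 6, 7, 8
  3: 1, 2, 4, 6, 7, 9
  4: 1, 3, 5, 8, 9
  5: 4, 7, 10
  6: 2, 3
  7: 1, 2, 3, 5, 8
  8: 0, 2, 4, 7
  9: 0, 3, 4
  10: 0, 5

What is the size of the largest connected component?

11

Starting from 0 we can reach 0, 1, 2, 3, 4, 5, 6, 7, 8, 9, 10. That is one component of size 11.
The largest has 11 vertices.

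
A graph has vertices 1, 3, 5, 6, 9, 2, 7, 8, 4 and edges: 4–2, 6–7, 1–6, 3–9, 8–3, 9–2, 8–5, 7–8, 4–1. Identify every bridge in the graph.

5-8

The edges on the cycle 4-1-6-7-8-3-9-2-4 are not bridges since each lies on that cycle.
But removing 5–8 disconnects 5 from 8 — this is a bridge.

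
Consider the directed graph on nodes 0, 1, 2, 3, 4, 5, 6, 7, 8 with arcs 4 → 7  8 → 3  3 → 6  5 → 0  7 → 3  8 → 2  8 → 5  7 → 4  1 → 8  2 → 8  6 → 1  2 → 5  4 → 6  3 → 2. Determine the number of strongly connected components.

4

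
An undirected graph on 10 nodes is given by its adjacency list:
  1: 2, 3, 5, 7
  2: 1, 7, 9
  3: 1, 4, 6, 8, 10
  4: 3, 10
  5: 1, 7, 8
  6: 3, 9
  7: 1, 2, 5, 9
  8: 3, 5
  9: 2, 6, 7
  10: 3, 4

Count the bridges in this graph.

0

The edges on the cycle 3-10-4-3 are not bridges since each lies on that cycle.
Every edge lies on some cycle, so there are no bridges.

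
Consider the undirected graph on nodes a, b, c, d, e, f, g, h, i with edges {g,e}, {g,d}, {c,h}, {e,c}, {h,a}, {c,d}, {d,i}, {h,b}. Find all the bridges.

a-h, b-h, c-h, d-i

The edges on the cycle g-e-c-d-g are not bridges since each lies on that cycle.
But removing h-a disconnects h from a; removing c-h disconnects c from h; removing d-i disconnects d from i; removing h-b disconnects h from b — these are bridges.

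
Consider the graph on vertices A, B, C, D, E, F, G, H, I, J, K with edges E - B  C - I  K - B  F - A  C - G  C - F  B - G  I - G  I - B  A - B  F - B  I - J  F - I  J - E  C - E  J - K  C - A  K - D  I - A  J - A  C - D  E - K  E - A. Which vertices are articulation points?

Removing G, for instance, still leaves 2 components. No single vertex removal increases the component count — the graph has no articulation points.

none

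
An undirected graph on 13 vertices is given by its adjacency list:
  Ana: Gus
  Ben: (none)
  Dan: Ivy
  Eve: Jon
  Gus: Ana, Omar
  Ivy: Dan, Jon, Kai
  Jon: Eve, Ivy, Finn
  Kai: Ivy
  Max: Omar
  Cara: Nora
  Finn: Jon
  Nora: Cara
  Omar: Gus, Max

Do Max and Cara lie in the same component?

The component containing Max is {Ana, Gus, Max, Omar}, and Cara is not in it.

No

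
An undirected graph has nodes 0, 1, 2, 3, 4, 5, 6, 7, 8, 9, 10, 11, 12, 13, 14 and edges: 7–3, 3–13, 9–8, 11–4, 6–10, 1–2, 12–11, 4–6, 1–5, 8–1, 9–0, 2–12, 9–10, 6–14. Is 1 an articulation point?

Deleting 1 raises the number of components from 2 to 3, so 1 is a cut vertex.

Yes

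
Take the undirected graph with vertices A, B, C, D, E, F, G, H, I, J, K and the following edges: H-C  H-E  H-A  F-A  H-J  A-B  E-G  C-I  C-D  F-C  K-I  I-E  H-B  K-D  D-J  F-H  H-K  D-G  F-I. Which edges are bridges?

The edges on the cycle H-K-D-C-H are not bridges since each lies on that cycle.
Every edge lies on some cycle, so there are no bridges.

none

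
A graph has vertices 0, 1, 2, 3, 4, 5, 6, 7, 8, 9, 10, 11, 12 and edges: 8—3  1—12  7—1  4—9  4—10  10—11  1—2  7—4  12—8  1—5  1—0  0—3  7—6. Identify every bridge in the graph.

The edges on the cycle 1-12-8-3-0-1 are not bridges since each lies on that cycle.
But removing 1—2 disconnects 1 from 2; removing 6—7 disconnects 6 from 7; removing 1—7 disconnects 1 from 7; removing 4—10 disconnects 4 from 10 — these are bridges.
In total 8 edges are bridges.

1-2, 1-5, 1-7, 10-11, 10-4, 4-7, 4-9, 6-7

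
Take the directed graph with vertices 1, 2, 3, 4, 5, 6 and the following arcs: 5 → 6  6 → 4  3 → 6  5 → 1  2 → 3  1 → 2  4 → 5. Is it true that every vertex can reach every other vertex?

From 6 we can reach every vertex (1, 2, 3, 4, 5, 6), and every vertex can reach 6 (1, 2, 3, 4, 5, 6). So the whole graph is one strongly connected component.

Yes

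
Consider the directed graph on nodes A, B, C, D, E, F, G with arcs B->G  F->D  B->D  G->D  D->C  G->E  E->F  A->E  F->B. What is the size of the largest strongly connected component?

{B, E, F, G} are all mutually reachable — one SCC of size 4.
{A} is an SCC by itself.
{D} is an SCC by itself.
{C} is an SCC by itself.
The largest has 4 vertices.

4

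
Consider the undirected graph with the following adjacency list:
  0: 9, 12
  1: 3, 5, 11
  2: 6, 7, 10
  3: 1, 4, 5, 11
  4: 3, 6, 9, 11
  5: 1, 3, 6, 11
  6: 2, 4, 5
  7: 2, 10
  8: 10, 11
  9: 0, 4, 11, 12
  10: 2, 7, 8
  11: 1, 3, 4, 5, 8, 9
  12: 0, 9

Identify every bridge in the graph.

none

The edges on the cycle 9-12-0-9 are not bridges since each lies on that cycle.
Every edge lies on some cycle, so there are no bridges.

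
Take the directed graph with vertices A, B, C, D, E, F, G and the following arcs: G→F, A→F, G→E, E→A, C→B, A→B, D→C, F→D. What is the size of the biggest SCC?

1

{A} is an SCC by itself.
{F} is an SCC by itself.
{E} is an SCC by itself.
{G} is an SCC by itself.
{D} is an SCC by itself.
(and 2 more singleton SCCs)
The largest has 1 vertex.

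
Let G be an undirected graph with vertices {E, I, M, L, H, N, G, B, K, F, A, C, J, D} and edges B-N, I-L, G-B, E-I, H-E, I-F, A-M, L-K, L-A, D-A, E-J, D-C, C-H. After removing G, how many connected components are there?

2

With G gone, the remaining components are: {B, N}; {A, C, D, E, F, H, I, J, K, L, M}.
That is 2 components.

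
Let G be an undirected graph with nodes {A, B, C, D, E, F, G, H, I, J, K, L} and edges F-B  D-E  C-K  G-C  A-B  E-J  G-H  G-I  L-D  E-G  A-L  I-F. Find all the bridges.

The edges on the cycle A-L-D-E-G-I-F-B-A are not bridges since each lies on that cycle.
But removing H-G disconnects H from G; removing C-K disconnects C from K; removing J-E disconnects J from E; removing C-G disconnects C from G — these are bridges.

C-G, C-K, E-J, G-H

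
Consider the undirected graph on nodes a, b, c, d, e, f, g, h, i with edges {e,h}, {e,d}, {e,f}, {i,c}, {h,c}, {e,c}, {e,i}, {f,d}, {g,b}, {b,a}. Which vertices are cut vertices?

b, e

Removing b increases the component count from 2 to 3, so b is a cut vertex.
Removing e increases the component count from 2 to 3, so e is a cut vertex.
By contrast removing h leaves 2 components; it is not a cut vertex. No other vertex is a cut vertex either.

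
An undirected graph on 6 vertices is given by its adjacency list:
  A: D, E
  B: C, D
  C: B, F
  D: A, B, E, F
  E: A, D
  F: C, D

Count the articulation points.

1

Removing D increases the component count from 1 to 2, so D is a cut vertex.
By contrast removing F leaves 1 component; it is not a cut vertex. No other vertex is a cut vertex either.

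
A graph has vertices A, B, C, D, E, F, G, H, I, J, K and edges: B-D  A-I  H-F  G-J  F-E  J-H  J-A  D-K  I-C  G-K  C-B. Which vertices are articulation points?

F, H, J

Removing F increases the component count from 1 to 2, so F is a cut vertex.
Removing H increases the component count from 1 to 2, so H is a cut vertex.
Removing J increases the component count from 1 to 2, so J is a cut vertex.
By contrast removing D leaves 1 component; it is not a cut vertex. No other vertex is a cut vertex either.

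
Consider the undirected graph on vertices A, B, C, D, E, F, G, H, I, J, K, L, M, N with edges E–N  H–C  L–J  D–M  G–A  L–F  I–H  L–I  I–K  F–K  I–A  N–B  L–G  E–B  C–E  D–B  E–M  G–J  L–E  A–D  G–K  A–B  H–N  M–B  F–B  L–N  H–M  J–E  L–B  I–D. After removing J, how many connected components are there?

With J gone, the remaining components are: {A, B, C, D, E, F, G, H, I, K, L, M, N}.
That is 1 component.

1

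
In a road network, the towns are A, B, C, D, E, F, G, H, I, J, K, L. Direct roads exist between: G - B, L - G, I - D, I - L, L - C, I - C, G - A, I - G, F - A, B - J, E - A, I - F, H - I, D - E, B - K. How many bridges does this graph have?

The edges on the cycle I-L-C-I are not bridges since each lies on that cycle.
But removing B - J disconnects B from J; removing B - G disconnects B from G; removing B - K disconnects B from K; removing H - I disconnects H from I — these are bridges.
That makes 4 bridges.

4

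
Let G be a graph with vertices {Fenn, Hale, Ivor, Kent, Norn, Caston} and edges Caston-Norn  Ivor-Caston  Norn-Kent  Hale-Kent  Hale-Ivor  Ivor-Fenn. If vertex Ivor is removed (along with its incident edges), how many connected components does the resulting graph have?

With Ivor gone, the remaining components are: {Fenn}; {Hale, Kent, Norn, Caston}.
That is 2 components.

2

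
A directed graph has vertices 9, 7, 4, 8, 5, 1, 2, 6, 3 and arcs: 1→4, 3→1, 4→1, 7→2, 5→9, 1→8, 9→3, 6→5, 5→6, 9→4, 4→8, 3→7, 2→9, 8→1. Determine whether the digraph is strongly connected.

There is no directed path from 7 to 5, so the graph is not strongly connected.

No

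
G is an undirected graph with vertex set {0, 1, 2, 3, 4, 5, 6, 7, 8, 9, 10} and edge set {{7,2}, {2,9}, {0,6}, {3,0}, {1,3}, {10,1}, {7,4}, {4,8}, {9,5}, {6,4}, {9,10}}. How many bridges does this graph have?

2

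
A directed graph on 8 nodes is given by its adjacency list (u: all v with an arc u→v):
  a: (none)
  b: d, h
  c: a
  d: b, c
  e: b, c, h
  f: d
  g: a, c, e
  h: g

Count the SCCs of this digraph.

{b, d, e, g, h} are all mutually reachable — one SCC of size 5.
{a} is an SCC by itself.
{c} is an SCC by itself.
{f} is an SCC by itself.
That gives 4 strongly connected components.

4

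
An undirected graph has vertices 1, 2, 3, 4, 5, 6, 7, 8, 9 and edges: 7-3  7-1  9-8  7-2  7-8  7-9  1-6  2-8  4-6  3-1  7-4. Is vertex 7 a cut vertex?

Yes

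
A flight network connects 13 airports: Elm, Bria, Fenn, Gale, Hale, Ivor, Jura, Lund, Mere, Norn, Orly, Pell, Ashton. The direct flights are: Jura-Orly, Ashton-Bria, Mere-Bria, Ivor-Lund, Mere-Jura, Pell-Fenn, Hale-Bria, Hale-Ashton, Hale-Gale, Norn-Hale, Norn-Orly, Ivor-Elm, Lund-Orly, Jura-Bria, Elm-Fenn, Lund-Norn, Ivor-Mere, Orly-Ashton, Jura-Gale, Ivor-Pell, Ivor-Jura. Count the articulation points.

1

Removing Ivor increases the component count from 1 to 2, so Ivor is a cut vertex.
By contrast removing Norn leaves 1 component; it is not a cut vertex. No other vertex is a cut vertex either.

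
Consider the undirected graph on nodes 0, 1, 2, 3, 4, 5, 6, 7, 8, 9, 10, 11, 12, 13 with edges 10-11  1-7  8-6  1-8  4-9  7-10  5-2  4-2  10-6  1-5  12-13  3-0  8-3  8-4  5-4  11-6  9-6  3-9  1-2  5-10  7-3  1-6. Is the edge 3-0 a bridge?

Removing 3-0 leaves no path between 3 and 0: the component count goes from 2 to 3. So it is a bridge.

Yes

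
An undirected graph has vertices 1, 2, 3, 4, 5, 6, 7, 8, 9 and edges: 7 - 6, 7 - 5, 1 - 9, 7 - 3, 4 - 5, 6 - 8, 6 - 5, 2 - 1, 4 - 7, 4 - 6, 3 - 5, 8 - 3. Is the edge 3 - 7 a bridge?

No

After removing 3 - 7, the path 3-5-7 still connects them, so the edge is not a bridge.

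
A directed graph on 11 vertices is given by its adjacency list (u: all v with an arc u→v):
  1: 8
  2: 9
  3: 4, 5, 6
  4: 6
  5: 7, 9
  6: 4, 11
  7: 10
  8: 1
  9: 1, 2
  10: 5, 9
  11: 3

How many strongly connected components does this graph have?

4

{3, 4, 6, 11} are all mutually reachable — one SCC of size 4.
{5, 7, 10} are all mutually reachable — one SCC of size 3.
{2, 9} are all mutually reachable — one SCC of size 2.
{1, 8} are all mutually reachable — one SCC of size 2.
That gives 4 strongly connected components.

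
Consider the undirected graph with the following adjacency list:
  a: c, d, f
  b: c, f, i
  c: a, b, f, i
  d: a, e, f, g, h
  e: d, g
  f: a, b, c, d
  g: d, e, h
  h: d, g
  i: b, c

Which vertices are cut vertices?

Removing d increases the component count from 1 to 2, so d is a cut vertex.
By contrast removing a leaves 1 component; it is not a cut vertex. No other vertex is a cut vertex either.

d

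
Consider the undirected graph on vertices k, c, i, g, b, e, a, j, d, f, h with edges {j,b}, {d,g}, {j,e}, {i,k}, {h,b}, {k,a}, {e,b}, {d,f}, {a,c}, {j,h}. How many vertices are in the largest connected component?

Starting from d we can reach d, f, g. That is one component of size 3.
Starting from b we can reach b, e, h, j. That is one component of size 4.
Starting from a we can reach a, c, i, k. That is one component of size 4.
The largest has 4 vertices.

4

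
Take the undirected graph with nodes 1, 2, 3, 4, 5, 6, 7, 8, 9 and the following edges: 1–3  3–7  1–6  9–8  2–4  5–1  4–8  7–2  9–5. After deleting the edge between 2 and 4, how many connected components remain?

2 and 4 are still connected via 2-7-3-1-5-9-8-4, so the component count stays at 1.

1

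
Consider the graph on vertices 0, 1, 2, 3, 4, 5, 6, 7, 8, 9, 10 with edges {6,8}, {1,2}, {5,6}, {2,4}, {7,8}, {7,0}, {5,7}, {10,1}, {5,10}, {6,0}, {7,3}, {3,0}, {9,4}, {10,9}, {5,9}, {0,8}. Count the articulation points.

1

Removing 5 increases the component count from 1 to 2, so 5 is a cut vertex.
By contrast removing 6 leaves 1 component; it is not a cut vertex. No other vertex is a cut vertex either.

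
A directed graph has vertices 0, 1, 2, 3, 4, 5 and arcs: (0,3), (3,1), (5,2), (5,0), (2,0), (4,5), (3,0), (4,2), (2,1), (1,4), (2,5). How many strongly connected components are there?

{0, 1, 2, 3, 4, 5} are all mutually reachable — one SCC of size 6.
That gives 1 strongly connected component.

1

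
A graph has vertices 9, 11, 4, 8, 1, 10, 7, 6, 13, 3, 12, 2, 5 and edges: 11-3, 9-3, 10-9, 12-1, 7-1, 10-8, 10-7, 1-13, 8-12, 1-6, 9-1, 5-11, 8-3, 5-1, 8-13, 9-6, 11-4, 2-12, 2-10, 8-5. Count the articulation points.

Removing 11 increases the component count from 1 to 2, so 11 is a cut vertex.
By contrast removing 10 leaves 1 component; it is not a cut vertex. No other vertex is a cut vertex either.

1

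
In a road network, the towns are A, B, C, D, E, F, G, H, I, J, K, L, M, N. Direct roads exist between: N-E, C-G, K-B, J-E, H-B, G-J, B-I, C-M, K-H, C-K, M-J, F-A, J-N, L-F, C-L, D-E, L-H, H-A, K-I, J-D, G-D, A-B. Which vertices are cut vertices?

Removing C increases the component count from 1 to 2, so C is a cut vertex.
By contrast removing A leaves 1 component; it is not a cut vertex. No other vertex is a cut vertex either.

C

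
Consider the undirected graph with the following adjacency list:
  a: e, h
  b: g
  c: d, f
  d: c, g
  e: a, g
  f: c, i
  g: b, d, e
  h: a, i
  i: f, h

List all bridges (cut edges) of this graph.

The edges on the cycle c-d-g-e-a-h-i-f-c are not bridges since each lies on that cycle.
But removing b-g disconnects b from g — this is a bridge.

b-g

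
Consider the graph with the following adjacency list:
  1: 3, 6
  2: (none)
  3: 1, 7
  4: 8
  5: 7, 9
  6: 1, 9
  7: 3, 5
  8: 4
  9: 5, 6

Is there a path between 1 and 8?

The component containing 1 is {1, 3, 5, 6, 7, 9}, and 8 is not in it.

No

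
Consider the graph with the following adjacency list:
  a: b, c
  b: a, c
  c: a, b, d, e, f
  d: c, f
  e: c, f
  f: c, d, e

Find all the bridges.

none

The edges on the cycle c-a-b-c are not bridges since each lies on that cycle.
Every edge lies on some cycle, so there are no bridges.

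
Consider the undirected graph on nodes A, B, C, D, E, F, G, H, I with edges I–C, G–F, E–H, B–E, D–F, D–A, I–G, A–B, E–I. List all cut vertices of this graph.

E, I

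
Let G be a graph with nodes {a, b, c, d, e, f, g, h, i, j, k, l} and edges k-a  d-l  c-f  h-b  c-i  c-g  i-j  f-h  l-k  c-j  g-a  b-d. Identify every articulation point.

c

Removing c increases the component count from 2 to 3, so c is a cut vertex.
By contrast removing b leaves 2 components; it is not a cut vertex. No other vertex is a cut vertex either.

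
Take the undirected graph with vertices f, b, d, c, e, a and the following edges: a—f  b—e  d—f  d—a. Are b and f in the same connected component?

The component containing b is {b, e}, and f is not in it.

No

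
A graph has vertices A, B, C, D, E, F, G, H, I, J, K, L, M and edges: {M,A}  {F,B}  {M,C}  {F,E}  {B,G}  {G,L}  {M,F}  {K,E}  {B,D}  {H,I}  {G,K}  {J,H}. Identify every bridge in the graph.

A-M, B-D, C-M, F-M, G-L, H-I, H-J

The edges on the cycle F-B-G-K-E-F are not bridges since each lies on that cycle.
But removing F—M disconnects F from M; removing H—I disconnects H from I; removing A—M disconnects A from M; removing B—D disconnects B from D — these are bridges.
In total 7 edges are bridges.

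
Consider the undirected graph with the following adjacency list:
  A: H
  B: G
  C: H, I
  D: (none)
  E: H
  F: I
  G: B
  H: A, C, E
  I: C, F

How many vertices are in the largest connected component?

D is isolated — a component by itself.
Starting from B we can reach B, G. That is one component of size 2.
Starting from A we can reach A, C, E, F, H, I. That is one component of size 6.
The largest has 6 vertices.

6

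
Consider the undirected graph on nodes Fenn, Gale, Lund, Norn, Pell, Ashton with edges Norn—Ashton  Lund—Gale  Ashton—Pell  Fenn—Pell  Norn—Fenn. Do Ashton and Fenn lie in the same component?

Yes

From Ashton we can reach Fenn, Norn, Pell, Ashton, which includes Fenn.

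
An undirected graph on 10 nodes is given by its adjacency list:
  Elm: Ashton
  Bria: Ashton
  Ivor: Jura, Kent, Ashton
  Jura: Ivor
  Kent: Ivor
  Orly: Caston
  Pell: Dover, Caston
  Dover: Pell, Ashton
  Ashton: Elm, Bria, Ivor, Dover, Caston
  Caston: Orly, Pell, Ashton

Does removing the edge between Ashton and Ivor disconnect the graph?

Yes

Removing Ashton-Ivor leaves no path between Ashton and Ivor: the component count goes from 1 to 2. So it is a bridge.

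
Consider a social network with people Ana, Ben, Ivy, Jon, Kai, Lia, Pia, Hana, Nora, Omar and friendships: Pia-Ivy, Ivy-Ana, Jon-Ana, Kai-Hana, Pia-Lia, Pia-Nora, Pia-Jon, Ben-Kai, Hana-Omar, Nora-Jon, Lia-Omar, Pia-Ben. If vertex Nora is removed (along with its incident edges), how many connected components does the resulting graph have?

1

With Nora gone, the remaining components are: {Ana, Ben, Ivy, Jon, Kai, Lia, Pia, Hana, Omar}.
That is 1 component.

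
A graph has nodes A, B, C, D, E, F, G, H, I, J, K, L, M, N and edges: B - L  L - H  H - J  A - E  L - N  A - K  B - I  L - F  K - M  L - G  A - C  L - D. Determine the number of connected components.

2

Starting from A we can reach A, C, E, K, M. That is one component of size 5.
Starting from B we can reach B, D, F, G, H, I, J, L, N. That is one component of size 9.
Total: 2 components.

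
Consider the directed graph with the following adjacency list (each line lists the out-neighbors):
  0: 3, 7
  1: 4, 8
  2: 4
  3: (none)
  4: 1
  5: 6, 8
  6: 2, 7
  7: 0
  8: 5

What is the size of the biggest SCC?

{1, 2, 4, 5, 6, 8} are all mutually reachable — one SCC of size 6.
{0, 7} are all mutually reachable — one SCC of size 2.
{3} is an SCC by itself.
The largest has 6 vertices.

6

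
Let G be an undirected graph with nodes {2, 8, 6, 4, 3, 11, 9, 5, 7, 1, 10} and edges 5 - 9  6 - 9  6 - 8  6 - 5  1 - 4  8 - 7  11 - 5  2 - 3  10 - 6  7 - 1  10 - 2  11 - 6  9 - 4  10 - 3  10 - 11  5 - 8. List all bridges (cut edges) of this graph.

none

The edges on the cycle 10-2-3-10 are not bridges since each lies on that cycle.
Every edge lies on some cycle, so there are no bridges.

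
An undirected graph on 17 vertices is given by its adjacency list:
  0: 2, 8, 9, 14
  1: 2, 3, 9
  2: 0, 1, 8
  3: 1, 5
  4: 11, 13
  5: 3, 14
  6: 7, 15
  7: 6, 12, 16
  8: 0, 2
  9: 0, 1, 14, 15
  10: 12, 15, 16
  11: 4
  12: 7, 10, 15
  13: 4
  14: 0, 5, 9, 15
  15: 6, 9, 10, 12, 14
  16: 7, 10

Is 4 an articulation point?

Deleting 4 raises the number of components from 2 to 3, so 4 is a cut vertex.

Yes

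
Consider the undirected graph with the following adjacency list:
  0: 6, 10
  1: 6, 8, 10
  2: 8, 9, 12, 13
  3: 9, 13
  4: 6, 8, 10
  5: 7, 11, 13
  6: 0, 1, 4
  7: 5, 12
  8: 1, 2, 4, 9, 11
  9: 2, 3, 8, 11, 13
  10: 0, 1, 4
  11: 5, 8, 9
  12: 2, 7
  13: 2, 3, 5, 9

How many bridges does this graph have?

0

The edges on the cycle 9-3-13-9 are not bridges since each lies on that cycle.
Every edge lies on some cycle, so there are no bridges.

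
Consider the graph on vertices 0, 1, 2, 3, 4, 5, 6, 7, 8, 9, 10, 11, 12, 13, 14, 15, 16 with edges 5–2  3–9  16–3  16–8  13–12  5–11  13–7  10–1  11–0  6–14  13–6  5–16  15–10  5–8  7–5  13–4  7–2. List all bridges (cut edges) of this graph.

0-11, 1-10, 10-15, 11-5, 12-13, 13-4, 13-6, 13-7, 14-6, 16-3, 3-9

The edges on the cycle 5-16-8-5 are not bridges since each lies on that cycle.
But removing 13–7 disconnects 13 from 7; removing 16–3 disconnects 16 from 3; removing 0–11 disconnects 0 from 11; removing 5–11 disconnects 5 from 11 — these are bridges.
In total 11 edges are bridges.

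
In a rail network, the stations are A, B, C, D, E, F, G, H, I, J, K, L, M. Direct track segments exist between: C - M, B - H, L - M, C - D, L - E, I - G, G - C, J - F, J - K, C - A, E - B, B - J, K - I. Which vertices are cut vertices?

B, C, J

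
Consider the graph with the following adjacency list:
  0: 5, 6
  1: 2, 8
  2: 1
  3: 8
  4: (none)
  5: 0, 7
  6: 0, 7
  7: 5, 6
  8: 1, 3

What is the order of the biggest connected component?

4 is isolated — a component by itself.
Starting from 1 we can reach 1, 2, 3, 8. That is one component of size 4.
Starting from 0 we can reach 0, 5, 6, 7. That is one component of size 4.
The largest has 4 vertices.

4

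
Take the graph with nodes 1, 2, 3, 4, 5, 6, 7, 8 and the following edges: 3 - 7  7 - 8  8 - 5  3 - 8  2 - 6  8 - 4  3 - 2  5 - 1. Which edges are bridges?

1-5, 2-3, 2-6, 4-8, 5-8

The edges on the cycle 3-7-8-3 are not bridges since each lies on that cycle.
But removing 3 - 2 disconnects 3 from 2; removing 2 - 6 disconnects 2 from 6; removing 8 - 5 disconnects 8 from 5; removing 8 - 4 disconnects 8 from 4 — these are bridges.
In total 5 edges are bridges.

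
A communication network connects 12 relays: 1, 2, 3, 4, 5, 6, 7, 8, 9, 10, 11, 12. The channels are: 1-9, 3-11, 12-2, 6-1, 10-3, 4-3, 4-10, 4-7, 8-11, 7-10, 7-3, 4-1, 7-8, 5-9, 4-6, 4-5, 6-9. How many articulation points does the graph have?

1

Removing 4 increases the component count from 2 to 3, so 4 is a cut vertex.
By contrast removing 9 leaves 2 components; it is not a cut vertex. No other vertex is a cut vertex either.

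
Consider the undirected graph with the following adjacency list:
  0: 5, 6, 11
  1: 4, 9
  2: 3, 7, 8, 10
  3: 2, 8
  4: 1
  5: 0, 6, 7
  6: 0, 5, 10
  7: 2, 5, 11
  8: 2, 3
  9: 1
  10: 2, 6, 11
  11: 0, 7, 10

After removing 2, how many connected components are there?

3

With 2 gone, the remaining components are: {3, 8}; {1, 4, 9}; {0, 5, 6, 7, 10, 11}.
That is 3 components.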